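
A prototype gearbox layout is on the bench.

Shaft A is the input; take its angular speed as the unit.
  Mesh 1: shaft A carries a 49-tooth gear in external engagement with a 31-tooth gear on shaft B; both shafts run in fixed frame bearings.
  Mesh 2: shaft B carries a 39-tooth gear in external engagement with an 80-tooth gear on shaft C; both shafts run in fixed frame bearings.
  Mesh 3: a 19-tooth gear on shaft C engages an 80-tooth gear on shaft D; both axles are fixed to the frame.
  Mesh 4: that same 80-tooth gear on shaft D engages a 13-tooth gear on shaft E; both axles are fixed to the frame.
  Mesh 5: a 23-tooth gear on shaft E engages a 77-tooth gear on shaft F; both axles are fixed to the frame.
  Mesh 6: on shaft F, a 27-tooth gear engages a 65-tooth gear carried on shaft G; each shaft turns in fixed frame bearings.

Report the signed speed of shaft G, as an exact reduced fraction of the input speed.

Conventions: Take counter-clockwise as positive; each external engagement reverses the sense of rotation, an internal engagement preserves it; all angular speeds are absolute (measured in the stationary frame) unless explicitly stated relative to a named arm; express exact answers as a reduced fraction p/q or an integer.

6-mesh fixed-axis compound train (all bearings frame-fixed)
mesh 1 [49T→31T]: |ω|/ω_in = 1×49/31 = 49/31, sense flips to −
mesh 2 [39T→80T]: |ω|/ω_in = (49/31)×39/80 = 1911/2480, sense flips to +
mesh 3 [19T→80T]: |ω|/ω_in = (1911/2480)×19/80 = 36309/198400, sense flips to −
mesh 4 [80T→13T]: |ω|/ω_in = (36309/198400)×80/13 = 2793/2480, sense flips to +
mesh 5 [23T→77T]: |ω|/ω_in = (2793/2480)×23/77 = 9177/27280, sense flips to −
mesh 6 [27T→65T]: |ω|/ω_in = (9177/27280)×27/65 = 247779/1773200, sense flips to +
signed output speed (× input speed) = 247779/1773200

247779/1773200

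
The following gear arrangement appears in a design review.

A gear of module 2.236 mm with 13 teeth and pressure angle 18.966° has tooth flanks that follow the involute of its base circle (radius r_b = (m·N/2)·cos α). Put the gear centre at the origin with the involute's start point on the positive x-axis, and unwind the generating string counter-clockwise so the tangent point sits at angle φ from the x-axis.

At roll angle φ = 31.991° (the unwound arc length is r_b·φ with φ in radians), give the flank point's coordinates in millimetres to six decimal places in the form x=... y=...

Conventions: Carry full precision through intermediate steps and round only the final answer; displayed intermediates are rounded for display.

recognized (one wheel, involute flank): single-mesh tooth geometry, m = 2.236, N = 13
pitch radius r_p = m·N/2 = 2.236·13/2 = 14.534000
base radius r_b = r_p·cos α = 14.534000·cos 18.966° = 13.744972
roll angle φ = 31.991° = 0.55834828 rad
x = r_b·(cos φ + φ·sin φ) = 15.723375
y = r_b·(sin φ − φ·cos φ) = 0.772926

x=15.723375 y=0.772926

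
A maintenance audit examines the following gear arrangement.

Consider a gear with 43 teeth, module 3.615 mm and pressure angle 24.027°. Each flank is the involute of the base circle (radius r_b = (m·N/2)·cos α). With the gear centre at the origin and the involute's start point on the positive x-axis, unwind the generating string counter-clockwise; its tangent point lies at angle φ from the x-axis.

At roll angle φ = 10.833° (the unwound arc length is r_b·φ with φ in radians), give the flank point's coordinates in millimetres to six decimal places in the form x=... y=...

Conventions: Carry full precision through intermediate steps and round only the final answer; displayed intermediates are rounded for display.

x=72.245658 y=0.159364

topology: single-mesh involute geometry — m = 3.615, N = 43
pitch radius r_p = m·N/2 = 3.615·43/2 = 77.722500
base radius r_b = r_p·cos α = 77.722500·cos 24.027° = 70.988132
roll angle φ = 10.833° = 0.18907152 rad
x = r_b·(cos φ + φ·sin φ) = 72.245658
y = r_b·(sin φ − φ·cos φ) = 0.159364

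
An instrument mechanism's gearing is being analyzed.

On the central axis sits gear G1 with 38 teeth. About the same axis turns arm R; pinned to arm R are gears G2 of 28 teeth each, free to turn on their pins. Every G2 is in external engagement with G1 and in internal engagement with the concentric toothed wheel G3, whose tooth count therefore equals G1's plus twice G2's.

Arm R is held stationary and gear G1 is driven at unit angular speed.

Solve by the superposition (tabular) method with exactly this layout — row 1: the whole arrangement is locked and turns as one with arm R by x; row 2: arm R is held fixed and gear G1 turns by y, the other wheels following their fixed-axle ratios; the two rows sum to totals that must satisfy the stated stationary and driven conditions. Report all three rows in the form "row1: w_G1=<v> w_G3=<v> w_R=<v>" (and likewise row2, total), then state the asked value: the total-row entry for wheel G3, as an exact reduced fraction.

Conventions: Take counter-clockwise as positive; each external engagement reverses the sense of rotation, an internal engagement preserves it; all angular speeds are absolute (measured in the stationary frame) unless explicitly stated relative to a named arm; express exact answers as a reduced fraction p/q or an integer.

class = planetary set [G3 = 38+2·28 = 94; Willis about the carrier]
row 1 (train locked, turned with arm): all members turn x
row 2 (arm held, sun turns y): ω_ring = −(38/94)·y, ω_arm = 0
boundary: total ω_arm = x = 0 and total ω_sun = x + y = 1  ⇒  y = 1, x = 0
row 2 ring = −(38/94)·1 = -19/47
totals (row 1 + row 2): sun 0 + 1 = 1, ring 0 + (-19/47) = -19/47, arm 0 + 0 = 0
asked cell (total, ring) = -19/47

row1: w_G1=0 w_G3=0 w_R=0
row2: w_G1=1 w_G3=-19/47 w_R=0
total: w_G1=1 w_G3=-19/47 w_R=0
asked value: -19/47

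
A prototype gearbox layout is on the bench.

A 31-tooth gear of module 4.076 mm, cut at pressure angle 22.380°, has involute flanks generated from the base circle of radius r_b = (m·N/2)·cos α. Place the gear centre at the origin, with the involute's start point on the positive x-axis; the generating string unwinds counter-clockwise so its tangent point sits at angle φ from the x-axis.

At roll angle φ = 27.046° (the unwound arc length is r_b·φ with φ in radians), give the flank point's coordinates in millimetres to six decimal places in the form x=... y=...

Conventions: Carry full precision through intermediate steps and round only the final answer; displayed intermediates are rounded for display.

class = single-mesh tooth geometry [base-circle involute, m = 4.076, 31T]
pitch radius r_p = m·N/2 = 4.076·31/2 = 63.178000
base radius r_b = r_p·cos α = 63.178000·cos 22.380° = 58.419370
roll angle φ = 27.046° = 0.47204175 rad
x = r_b·(cos φ + φ·sin φ) = 64.569867
y = r_b·(sin φ − φ·cos φ) = 2.002944

x=64.569867 y=2.002944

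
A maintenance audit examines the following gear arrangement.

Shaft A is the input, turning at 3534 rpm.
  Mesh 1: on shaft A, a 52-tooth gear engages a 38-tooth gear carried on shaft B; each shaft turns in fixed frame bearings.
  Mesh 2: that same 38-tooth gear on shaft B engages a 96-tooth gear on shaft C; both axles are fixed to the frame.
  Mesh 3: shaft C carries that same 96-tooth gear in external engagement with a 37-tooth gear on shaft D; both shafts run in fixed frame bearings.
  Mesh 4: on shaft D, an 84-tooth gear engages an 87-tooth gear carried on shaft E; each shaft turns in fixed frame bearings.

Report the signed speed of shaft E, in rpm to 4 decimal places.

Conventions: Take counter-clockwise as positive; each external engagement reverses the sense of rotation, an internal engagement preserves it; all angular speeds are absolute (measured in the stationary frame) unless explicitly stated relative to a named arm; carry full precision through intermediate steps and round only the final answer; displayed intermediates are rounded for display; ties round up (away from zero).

+4795.4371 rpm

class = fixed-axis compound train [4 meshes; 4 ratios multiply, 4 sense flips]
mesh 1 [52T→38T]: ω = 3534.0000×52/38 = 4836.0000 rpm, sense flips to −
mesh 2 [38T→96T]: ω = 4836.0000×38/96 = 1914.2500 rpm, sense flips to +
mesh 3 [96T→37T]: ω = 1914.2500×96/37 = 4966.7027 rpm, sense flips to −
mesh 4 [84T→87T]: ω = 4966.7027×84/87 = 4795.4371 rpm, sense flips to +
signed output speed = +4795.4371 rpm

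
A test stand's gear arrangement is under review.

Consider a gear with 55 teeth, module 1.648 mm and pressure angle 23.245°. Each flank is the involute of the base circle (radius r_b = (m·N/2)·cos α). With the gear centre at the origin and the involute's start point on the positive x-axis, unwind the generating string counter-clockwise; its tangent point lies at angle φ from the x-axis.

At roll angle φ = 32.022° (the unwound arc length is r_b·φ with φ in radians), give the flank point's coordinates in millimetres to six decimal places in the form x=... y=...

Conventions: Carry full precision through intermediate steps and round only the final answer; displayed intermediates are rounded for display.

x=47.645535 y=2.348295

class = single-mesh tooth geometry [base-circle involute, m = 1.648, 55T]
pitch radius r_p = m·N/2 = 1.648·55/2 = 45.320000
base radius r_b = r_p·cos α = 45.320000·cos 23.245° = 41.641179
roll angle φ = 32.022° = 0.55888933 rad
x = r_b·(cos φ + φ·sin φ) = 47.645535
y = r_b·(sin φ − φ·cos φ) = 2.348295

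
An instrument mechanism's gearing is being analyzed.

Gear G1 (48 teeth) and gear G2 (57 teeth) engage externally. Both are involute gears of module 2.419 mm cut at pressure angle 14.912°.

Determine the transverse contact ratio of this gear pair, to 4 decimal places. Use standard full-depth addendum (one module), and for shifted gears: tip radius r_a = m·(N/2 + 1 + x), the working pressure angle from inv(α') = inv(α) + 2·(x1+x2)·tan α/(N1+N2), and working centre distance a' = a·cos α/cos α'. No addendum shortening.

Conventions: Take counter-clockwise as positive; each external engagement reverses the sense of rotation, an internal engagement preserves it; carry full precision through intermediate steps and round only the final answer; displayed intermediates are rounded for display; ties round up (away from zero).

2.1075

class = single-mesh tooth geometry [involute pair 48T × 57T, m = 2.419]
base radii: r_b1 = 56.100802, r_b2 = 66.619702
tip radii: r_a1 = 60.475000, r_a2 = 71.360500
no profile shift: α' = α, a' = a
action lengths: √(r_a1²−r_b1²) = 22.581533, √(r_a2²−r_b2²) = 25.576087
base pitch p_b = π·m·cos α = 7.343578
CR = (22.581533 + 25.576087 − 126.997500·sin 14.91200°)/7.343578 = 2.107514
contact ratio ≈ 2.1075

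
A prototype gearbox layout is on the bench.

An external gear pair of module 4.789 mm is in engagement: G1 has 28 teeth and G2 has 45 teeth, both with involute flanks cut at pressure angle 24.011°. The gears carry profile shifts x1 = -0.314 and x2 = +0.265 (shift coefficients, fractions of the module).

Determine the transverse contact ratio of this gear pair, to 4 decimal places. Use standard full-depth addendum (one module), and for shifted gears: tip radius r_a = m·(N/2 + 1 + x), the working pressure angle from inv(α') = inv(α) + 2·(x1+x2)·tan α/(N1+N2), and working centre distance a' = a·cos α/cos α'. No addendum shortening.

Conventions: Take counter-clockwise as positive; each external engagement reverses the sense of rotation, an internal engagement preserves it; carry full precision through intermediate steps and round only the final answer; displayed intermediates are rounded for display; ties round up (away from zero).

1.5403

topology: single-mesh involute geometry — m = 4.789, 28T/45T pair
base radii: r_b1 = 61.244332, r_b2 = 98.428391
tip radii: r_a1 = 70.331254, r_a2 = 113.810585
inv(α') = inv(24.011°) + 2·(-0.314+0.265)·tan α/(28+45) = 0.02578973  ⇒  α' = 23.83691°
a' = a·cos α / cos α' = 174.7985·cos 24.011°/cos 23.83691° = 174.563037
action lengths: √(r_a1²−r_b1²) = 34.577696, √(r_a2²−r_b2²) = 57.137563
base pitch p_b = π·m·cos α = 13.743196
CR = (34.577696 + 57.137563 − 174.563037·sin 23.83691°)/13.743196 = 1.540274
contact ratio ≈ 1.5403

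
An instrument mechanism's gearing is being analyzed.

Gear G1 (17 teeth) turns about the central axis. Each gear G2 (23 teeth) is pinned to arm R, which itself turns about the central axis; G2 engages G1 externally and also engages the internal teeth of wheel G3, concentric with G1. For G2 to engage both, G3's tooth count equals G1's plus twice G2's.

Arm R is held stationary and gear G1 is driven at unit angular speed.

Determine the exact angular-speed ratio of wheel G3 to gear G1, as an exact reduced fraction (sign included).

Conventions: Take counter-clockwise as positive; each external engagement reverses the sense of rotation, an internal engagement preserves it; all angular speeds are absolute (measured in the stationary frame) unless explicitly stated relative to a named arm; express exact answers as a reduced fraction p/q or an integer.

-17/63

class = planetary set [G3 = 17+2·23 = 63; Willis about the carrier]
ring teeth: 17 + 2·23 = 63
17(ω_sun−ω_arm) = −63(ω_ring−ω_arm),  ω_arm = 0, ω_sun = 1
ω_ring = 0 − (17/63)(1−0) = -17/63
ω_out/ω_in = -17/63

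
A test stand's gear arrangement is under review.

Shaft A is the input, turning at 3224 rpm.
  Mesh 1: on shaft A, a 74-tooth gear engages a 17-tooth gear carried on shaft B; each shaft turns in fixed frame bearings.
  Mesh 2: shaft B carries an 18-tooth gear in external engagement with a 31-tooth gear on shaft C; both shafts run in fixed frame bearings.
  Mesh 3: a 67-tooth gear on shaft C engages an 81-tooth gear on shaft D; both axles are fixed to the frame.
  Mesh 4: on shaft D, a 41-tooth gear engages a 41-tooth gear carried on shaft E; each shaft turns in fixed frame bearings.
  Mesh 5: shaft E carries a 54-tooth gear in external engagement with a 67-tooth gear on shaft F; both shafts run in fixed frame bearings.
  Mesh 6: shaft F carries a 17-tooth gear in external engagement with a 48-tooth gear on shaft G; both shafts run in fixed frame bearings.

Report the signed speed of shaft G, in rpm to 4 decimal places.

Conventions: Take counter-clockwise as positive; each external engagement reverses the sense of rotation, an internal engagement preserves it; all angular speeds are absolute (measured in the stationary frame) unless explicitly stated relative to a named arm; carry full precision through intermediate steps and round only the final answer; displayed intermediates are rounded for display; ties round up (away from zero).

+1924.0000 rpm

recognized (7 fixed axles, 6 meshes): fixed-axis compound train
mesh 1 [74T→17T]: ω = 3224.0000×74/17 = 14033.8824 rpm, sense flips to −
mesh 2 [18T→31T]: ω = 14033.8824×18/31 = 8148.7059 rpm, sense flips to +
mesh 3 [67T→81T]: ω = 8148.7059×67/81 = 6740.2876 rpm, sense flips to −
mesh 4 [41T→41T]: ω = 6740.2876×41/41 = 6740.2876 rpm, sense flips to +
mesh 5 [54T→67T]: ω = 6740.2876×54/67 = 5432.4706 rpm, sense flips to −
mesh 6 [17T→48T]: ω = 5432.4706×17/48 = 1924.0000 rpm, sense flips to +
signed output speed = +1924.0000 rpm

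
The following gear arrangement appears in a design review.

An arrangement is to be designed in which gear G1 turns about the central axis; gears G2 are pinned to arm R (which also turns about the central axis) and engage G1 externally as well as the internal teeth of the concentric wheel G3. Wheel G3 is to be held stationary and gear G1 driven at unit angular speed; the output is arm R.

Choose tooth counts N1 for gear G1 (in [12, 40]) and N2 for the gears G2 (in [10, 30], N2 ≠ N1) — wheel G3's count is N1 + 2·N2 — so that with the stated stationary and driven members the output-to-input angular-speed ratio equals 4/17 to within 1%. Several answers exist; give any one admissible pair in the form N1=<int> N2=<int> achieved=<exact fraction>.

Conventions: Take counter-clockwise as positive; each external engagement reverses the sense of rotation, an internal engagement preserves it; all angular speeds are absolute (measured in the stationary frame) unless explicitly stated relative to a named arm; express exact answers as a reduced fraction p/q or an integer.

planetary set to be sized for 4/17 (Willis relation)
Willis with ω_ring = 0: ω_arm/ω_sun = N1/(N1+N3); set equal to 4/17  ⇒  N3/N1 = 1/(4/17) − 1 = 13/4
N3 = N1 + 2·N2  ⇒  N2/N1 = (N3/N1 − 1)/2 = (13/4 − 1)/2 = 9/8
smallest multiple with N1 ≥ 12 and N2 ≥ 10: k = 2  ⇒  N1 = 2·8 = 16, N2 = 2·9 = 18 (N1 ≤ 40, N2 ≤ 30, N2 ≠ N1 ✓), N3 = 16 + 2·18 = 52
check: N1/(N1+N3) with N1 = 16, N3 = 52 gives 4/17; |achieved − target| = 0 ≤ 1/425 ✓

N1=16 N2=18 achieved=4/17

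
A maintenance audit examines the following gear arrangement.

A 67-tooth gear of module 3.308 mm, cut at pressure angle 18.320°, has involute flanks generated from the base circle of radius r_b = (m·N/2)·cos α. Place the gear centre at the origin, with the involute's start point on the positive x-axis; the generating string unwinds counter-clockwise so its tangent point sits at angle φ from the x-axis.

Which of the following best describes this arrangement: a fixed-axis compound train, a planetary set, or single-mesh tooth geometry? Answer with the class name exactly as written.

topology: single-mesh involute geometry — m = 3.308, N = 67
classification: single-mesh tooth geometry

single-mesh tooth geometry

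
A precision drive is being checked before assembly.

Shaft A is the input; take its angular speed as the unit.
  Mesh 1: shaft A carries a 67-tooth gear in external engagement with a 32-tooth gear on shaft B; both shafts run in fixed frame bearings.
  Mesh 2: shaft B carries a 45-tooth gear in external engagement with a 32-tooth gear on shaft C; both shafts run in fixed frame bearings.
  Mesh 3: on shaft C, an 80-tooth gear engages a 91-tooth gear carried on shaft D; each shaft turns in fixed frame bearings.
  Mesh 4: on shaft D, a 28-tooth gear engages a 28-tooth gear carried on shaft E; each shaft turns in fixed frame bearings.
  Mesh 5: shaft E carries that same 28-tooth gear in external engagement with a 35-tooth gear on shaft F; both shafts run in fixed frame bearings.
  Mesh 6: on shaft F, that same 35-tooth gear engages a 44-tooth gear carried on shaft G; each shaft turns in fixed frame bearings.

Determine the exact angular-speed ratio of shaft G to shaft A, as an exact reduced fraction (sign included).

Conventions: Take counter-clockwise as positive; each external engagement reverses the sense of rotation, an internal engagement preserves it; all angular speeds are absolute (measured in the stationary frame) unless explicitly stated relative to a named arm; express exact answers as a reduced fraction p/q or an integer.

15075/9152

class = fixed-axis compound train [6 meshes; 6 ratios multiply, 6 sense flips]
mesh 1 [67T→32T]: running ratio 67/32, sense −
mesh 2 [45T→32T]: running ratio 3015/1024, sense +
mesh 3 [80T→91T]: running ratio 15075/5824, sense −
mesh 4 [28T→28T]: running ratio 15075/5824, sense +
mesh 5 [28T→35T]: running ratio 3015/1456, sense −
mesh 6 [35T→44T]: running ratio 15075/9152, sense +
ω_out/ω_in = 15075/9152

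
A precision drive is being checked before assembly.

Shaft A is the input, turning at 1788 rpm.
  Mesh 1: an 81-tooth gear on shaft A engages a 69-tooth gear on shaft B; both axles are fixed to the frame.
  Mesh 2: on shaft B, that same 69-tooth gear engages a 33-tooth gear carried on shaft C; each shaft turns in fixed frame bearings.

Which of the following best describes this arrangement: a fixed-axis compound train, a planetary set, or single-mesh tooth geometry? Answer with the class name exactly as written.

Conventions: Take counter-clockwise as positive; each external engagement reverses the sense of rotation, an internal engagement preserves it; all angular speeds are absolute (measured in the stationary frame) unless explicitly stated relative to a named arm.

recognized (3 fixed axles, 2 meshes): fixed-axis compound train
classification: fixed-axis compound train

fixed-axis compound train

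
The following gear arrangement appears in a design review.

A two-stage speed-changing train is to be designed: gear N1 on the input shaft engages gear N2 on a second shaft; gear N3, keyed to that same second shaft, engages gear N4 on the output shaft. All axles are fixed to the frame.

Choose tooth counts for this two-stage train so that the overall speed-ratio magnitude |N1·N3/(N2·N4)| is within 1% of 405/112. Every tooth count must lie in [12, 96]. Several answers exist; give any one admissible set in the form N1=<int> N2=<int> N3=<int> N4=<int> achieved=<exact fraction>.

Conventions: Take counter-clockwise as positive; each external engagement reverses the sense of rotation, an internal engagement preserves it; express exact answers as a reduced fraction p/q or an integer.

N1=15 N2=14 N3=54 N4=16 achieved=405/112

design class (target 405/112): fixed-axis compound train
target = 405/112 in lowest terms: an exact hit needs N1·N3 = k·405 and N2·N4 = k·112 for one integer k, every count in [12, 96]; additionally prefer no 1:1 stage (N1 ≠ N2, N3 ≠ N4)
k = 1: no 1:1-free in-range split of k·405 and k·112 into factor pairs; take k = 2
k = 2: N1·N3 = 810 = 15·54, N2·N4 = 224 = 14·16
achieved = 15·54/(14·16) = 405/112; |achieved − target| = 0 ≤ 81/2240 ✓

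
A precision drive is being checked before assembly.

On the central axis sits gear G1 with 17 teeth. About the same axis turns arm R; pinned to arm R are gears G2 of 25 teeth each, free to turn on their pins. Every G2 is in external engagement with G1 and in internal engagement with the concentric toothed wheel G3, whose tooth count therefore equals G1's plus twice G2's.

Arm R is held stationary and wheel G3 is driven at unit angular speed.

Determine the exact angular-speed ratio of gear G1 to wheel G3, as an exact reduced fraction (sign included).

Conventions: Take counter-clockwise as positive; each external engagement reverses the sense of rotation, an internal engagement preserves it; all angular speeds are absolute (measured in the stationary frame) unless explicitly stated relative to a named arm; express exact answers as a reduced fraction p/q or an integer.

topology: planetary set — G1 17T / G2 25T / G3 67T, arm = carrier (Willis)
ring teeth: 17 + 2·25 = 67
17(ω_sun−ω_arm) = −67(ω_ring−ω_arm),  ω_arm = 0, ω_ring = 1
ω_sun = 0 − (67/17)(1−0) = -67/17
ω_out/ω_in = -67/17

-67/17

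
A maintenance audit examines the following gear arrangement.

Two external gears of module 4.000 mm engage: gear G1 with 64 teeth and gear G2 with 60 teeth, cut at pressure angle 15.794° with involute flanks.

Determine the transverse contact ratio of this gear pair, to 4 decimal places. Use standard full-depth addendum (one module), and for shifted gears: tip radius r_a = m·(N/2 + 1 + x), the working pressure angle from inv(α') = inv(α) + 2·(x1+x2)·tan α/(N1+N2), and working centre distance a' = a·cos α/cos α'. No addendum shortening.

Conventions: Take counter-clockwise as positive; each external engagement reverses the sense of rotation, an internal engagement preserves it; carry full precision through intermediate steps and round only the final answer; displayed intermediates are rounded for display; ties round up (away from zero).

topology: single-mesh involute geometry — m = 4.000, 64T/60T pair
base radii: r_b1 = 123.167552, r_b2 = 115.469580
tip radii: r_a1 = 132.000000, r_a2 = 124.000000
no profile shift: α' = α, a' = a
action lengths: √(r_a1²−r_b1²) = 47.473720, √(r_a2²−r_b2²) = 45.197080
base pitch p_b = π·m·cos α = 12.091946
CR = (47.473720 + 45.197080 − 248.000000·sin 15.79400°)/12.091946 = 2.081575
contact ratio ≈ 2.0816

2.0816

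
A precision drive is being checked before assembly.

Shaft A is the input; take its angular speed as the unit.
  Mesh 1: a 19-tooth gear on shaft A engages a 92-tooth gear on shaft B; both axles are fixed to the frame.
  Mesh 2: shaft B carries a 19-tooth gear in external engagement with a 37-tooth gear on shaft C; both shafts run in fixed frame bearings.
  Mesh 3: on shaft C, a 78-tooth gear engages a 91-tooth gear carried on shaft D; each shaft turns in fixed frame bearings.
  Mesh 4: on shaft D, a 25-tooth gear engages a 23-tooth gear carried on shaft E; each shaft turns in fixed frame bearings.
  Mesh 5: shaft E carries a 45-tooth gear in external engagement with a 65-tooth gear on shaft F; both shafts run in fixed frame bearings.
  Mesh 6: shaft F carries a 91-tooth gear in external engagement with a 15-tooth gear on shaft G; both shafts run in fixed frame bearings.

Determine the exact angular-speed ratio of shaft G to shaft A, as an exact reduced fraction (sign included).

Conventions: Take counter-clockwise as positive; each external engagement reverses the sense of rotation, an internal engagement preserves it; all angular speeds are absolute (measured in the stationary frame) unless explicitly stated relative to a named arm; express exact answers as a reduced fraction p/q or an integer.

16245/39146

class = fixed-axis compound train [6 meshes; 6 ratios multiply, 6 sense flips]
mesh 1 [19T→92T]: running ratio 19/92, sense −
mesh 2 [19T→37T]: running ratio 361/3404, sense +
mesh 3 [78T→91T]: running ratio 1083/11914, sense −
mesh 4 [25T→23T]: running ratio 27075/274022, sense +
mesh 5 [45T→65T]: running ratio 243675/3562286, sense −
mesh 6 [91T→15T]: running ratio 16245/39146, sense +
ω_out/ω_in = 16245/39146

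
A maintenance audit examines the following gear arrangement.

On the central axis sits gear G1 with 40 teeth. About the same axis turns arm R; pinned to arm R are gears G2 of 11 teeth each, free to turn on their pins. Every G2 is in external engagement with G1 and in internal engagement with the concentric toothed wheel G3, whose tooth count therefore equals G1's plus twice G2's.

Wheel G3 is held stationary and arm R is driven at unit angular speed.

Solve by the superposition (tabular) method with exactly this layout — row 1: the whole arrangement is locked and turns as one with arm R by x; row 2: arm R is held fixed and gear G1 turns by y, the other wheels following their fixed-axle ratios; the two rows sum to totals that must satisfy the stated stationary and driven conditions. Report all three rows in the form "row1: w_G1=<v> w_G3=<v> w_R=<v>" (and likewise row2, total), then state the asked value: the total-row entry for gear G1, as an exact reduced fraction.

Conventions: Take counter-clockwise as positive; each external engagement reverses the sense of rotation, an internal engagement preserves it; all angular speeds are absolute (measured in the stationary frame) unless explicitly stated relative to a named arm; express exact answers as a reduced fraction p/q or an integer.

planetary set (40T centre, 11T on arm, 62T internal) — Willis relation
row 1 (train locked, turned with arm): all members turn x
row 2 — arm fixed, fixed-axis ratios: sun y, ring −(40/62)·y, arm 0
boundary: total ω_ring = x − (40/62)·y = 0 and total ω_arm = x = 1  ⇒  y = 31/20, x = 1
row 2 ring = −(40/62)·31/20 = -1
totals (row 1 + row 2): sun 1 + 31/20 = 51/20, ring 1 + (-1) = 0, arm 1 + 0 = 1
asked cell (total, sun) = 51/20

row1: w_G1=1 w_G3=1 w_R=1
row2: w_G1=31/20 w_G3=-1 w_R=0
total: w_G1=51/20 w_G3=0 w_R=1
asked value: 51/20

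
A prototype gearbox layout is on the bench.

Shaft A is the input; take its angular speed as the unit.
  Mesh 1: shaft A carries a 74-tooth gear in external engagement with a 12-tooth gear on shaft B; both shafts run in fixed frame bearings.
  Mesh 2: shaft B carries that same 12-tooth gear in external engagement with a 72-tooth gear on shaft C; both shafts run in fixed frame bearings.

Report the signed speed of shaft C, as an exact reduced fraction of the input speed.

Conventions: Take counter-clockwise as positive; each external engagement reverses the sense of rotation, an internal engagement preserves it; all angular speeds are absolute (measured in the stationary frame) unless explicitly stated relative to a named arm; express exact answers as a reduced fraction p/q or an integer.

2-mesh fixed-axis compound train (all bearings frame-fixed)
mesh 1 [74T→12T]: |ω|/ω_in = 1×74/12 = 37/6, sense flips to −
mesh 2 [12T→72T]: |ω|/ω_in = (37/6)×12/72 = 37/36, sense flips to +
signed output speed (× input speed) = 37/36

37/36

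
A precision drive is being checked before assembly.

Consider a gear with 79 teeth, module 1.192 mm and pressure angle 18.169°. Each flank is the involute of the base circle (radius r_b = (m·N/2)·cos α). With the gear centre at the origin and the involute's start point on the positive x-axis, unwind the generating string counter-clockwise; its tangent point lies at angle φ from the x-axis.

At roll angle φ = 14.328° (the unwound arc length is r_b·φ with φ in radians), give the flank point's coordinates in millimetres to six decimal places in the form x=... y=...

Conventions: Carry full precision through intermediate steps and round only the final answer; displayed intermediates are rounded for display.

recognized (one wheel, involute flank): single-mesh tooth geometry, m = 1.192, N = 79
pitch radius r_p = m·N/2 = 1.192·79/2 = 47.084000
base radius r_b = r_p·cos α = 47.084000·cos 18.169° = 44.736434
roll angle φ = 14.328° = 0.25007078 rad
x = r_b·(cos φ + φ·sin φ) = 46.113447
y = r_b·(sin φ − φ·cos φ) = 0.231745

x=46.113447 y=0.231745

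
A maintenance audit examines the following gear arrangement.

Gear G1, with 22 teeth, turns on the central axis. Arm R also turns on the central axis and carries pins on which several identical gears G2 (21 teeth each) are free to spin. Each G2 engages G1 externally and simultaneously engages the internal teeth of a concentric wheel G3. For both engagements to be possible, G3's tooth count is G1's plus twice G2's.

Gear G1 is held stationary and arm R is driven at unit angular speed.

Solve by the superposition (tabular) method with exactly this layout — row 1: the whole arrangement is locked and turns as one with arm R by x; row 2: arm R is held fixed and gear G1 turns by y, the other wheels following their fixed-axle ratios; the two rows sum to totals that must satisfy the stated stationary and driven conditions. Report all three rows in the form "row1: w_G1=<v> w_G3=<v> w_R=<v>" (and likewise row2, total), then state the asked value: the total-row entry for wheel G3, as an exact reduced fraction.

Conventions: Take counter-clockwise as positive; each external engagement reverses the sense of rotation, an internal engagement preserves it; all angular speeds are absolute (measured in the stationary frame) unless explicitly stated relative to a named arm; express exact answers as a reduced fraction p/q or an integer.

class = planetary set [G3 = 22+2·21 = 64; Willis about the carrier]
row 1 (train locked, turned with arm): all members turn x
row 2 — arm fixed, fixed-axis ratios: sun y, ring −(22/64)·y, arm 0
boundary: total ω_sun = x + y = 0 and total ω_arm = x = 1  ⇒  y = -1, x = 1
row 2 ring = −(22/64)·(-1) = 11/32
totals (row 1 + row 2): sun 1 + (-1) = 0, ring 1 + 11/32 = 43/32, arm 1 + 0 = 1
asked cell (total, ring) = 43/32

row1: w_G1=1 w_G3=1 w_R=1
row2: w_G1=-1 w_G3=11/32 w_R=0
total: w_G1=0 w_G3=43/32 w_R=1
asked value: 43/32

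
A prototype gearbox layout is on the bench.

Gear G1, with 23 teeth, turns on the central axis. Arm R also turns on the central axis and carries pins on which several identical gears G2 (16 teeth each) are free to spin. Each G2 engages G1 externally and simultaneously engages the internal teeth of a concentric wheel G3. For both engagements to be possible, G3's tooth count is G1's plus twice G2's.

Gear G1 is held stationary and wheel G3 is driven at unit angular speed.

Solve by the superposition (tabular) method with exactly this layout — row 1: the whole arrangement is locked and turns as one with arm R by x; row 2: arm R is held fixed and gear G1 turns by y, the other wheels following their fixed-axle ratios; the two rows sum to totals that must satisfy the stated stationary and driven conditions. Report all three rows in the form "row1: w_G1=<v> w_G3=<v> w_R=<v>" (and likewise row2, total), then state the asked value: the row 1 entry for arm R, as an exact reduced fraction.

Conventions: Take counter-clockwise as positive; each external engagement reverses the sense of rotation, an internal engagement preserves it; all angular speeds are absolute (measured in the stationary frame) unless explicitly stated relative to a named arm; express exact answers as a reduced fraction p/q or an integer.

topology: planetary set — G1 23T / G2 16T / G3 55T, arm = carrier (Willis)
row 1: whole set turns with the arm by x
row 2: sun turns y, ring = −(23/55)·y, arm 0
boundary: total ω_sun = x + y = 0 and total ω_ring = x − (23/55)·y = 1  ⇒  y = -55/78, x = 55/78
row 2 ring = −(23/55)·(-55/78) = 23/78
totals (row 1 + row 2): sun 55/78 + (-55/78) = 0, ring 55/78 + 23/78 = 1, arm 55/78 + 0 = 55/78
asked cell (row1, arm) = 55/78

row1: w_G1=55/78 w_G3=55/78 w_R=55/78
row2: w_G1=-55/78 w_G3=23/78 w_R=0
total: w_G1=0 w_G3=1 w_R=55/78
asked value: 55/78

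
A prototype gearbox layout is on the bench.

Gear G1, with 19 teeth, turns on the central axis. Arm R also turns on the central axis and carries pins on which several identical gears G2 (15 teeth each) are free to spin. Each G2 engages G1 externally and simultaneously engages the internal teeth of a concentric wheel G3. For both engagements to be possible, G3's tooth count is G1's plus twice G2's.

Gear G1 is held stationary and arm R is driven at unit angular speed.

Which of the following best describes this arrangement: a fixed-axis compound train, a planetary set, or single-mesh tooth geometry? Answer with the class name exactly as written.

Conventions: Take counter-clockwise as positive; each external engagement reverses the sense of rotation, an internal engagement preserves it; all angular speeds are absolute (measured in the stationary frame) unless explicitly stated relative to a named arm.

planetary set

recognized (axles ride arm R): planetary set, 19/15/49 teeth
classification: planetary set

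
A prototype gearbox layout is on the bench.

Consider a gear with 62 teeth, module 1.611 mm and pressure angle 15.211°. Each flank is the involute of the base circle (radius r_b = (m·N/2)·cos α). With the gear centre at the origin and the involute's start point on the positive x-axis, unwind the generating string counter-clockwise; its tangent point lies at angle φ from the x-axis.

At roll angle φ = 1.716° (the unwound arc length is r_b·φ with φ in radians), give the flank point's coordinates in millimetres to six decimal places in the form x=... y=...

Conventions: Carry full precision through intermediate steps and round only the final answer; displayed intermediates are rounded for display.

single-mesh involute tooth geometry (62T wheel at module 1.611)
pitch radius r_p = m·N/2 = 1.611·62/2 = 49.941000
base radius r_b = r_p·cos α = 49.941000·cos 15.211° = 48.191374
roll angle φ = 1.716° = 0.02994985 rad
x = r_b·(cos φ + φ·sin φ) = 48.212983
y = r_b·(sin φ − φ·cos φ) = 0.000432

x=48.212983 y=0.000432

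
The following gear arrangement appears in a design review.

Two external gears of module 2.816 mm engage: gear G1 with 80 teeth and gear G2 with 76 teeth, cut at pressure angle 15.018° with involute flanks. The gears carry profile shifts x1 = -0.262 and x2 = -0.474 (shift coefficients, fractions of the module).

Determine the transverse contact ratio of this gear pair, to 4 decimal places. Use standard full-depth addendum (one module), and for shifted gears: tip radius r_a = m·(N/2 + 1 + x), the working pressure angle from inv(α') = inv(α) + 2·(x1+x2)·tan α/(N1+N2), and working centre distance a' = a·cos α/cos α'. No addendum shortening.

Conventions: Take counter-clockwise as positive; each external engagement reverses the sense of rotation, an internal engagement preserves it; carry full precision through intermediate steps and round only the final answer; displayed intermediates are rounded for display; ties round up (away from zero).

2.5563

class = single-mesh tooth geometry [involute pair 80T × 76T, m = 2.816]
base radii: r_b1 = 108.792721, r_b2 = 103.353085
tip radii: r_a1 = 114.718208, r_a2 = 108.489216
inv(α') = inv(15.018°) + 2·(-0.262-0.474)·tan α/(80+76) = 0.00364087  ⇒  α' = 12.62960°
a' = a·cos α / cos α' = 219.6480·cos 15.018°/cos 12.62960° = 217.406178
action lengths: √(r_a1²−r_b1²) = 36.392460, √(r_a2²−r_b2²) = 32.985600
base pitch p_b = π·m·cos α = 8.544560
CR = (36.392460 + 32.985600 − 217.406178·sin 12.62960°)/8.544560 = 2.556337
contact ratio ≈ 2.5563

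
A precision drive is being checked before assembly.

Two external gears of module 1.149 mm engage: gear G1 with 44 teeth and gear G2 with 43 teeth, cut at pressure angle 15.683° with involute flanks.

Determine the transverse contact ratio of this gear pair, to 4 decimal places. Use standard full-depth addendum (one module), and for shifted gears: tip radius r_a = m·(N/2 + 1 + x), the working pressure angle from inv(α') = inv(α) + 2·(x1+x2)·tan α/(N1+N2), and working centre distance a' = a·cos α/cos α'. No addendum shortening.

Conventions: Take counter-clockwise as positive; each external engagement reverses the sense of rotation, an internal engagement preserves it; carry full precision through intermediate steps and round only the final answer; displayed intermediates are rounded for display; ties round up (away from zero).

1.9920

recognized (one external pair, fixed centres): single-mesh tooth geometry, m = 1.149, N1 = 44, N2 = 43
base radii: r_b1 = 24.336950, r_b2 = 23.783838
tip radii: r_a1 = 26.427000, r_a2 = 25.852500
no profile shift: α' = α, a' = a
action lengths: √(r_a1²−r_b1²) = 10.300445, √(r_a2²−r_b2²) = 10.133154
base pitch p_b = π·m·cos α = 3.475308
CR = (10.300445 + 10.133154 − 49.981500·sin 15.68300°)/3.475308 = 1.992013
contact ratio ≈ 1.9920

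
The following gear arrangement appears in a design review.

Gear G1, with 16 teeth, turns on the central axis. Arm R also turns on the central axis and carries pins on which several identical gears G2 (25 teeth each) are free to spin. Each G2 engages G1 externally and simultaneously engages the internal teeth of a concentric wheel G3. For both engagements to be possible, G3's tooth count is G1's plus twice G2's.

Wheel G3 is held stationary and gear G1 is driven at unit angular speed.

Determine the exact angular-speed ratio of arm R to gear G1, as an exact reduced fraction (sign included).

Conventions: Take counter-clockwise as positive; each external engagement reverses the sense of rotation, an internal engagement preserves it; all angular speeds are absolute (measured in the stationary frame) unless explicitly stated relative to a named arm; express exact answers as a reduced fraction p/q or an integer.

recognized (axles ride arm R): planetary set, 16/25/66 teeth
ring teeth: 16 + 2·25 = 66
16(ω_sun−ω_arm) = −66(ω_ring−ω_arm),  ω_ring = 0, ω_sun = 1
16(1−ω_arm) = −66(0−ω_arm)  ⇒  82·ω_arm = 16  ⇒  ω_arm = 8/41
ω_out/ω_in = 8/41

8/41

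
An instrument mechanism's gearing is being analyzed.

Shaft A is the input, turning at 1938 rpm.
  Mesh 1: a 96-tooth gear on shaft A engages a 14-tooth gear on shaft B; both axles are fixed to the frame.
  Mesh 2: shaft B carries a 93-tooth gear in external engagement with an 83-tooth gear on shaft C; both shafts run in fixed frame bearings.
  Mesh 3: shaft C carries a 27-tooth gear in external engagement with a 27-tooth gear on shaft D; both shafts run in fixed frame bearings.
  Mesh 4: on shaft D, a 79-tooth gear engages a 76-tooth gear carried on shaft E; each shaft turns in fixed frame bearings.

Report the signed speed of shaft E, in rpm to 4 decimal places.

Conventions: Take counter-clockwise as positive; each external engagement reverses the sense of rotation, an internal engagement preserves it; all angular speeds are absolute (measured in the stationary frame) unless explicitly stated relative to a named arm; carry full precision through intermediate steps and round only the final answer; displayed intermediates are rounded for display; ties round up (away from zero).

4-mesh fixed-axis compound train (all bearings frame-fixed)
mesh 1 [96T→14T]: ω = 1938.0000×96/14 = 13289.1429 rpm, sense flips to −
mesh 2 [93T→83T]: ω = 13289.1429×93/83 = 14890.2444 rpm, sense flips to +
mesh 3 [27T→27T]: ω = 14890.2444×27/27 = 14890.2444 rpm, sense flips to −
mesh 4 [79T→76T]: ω = 14890.2444×79/76 = 15478.0172 rpm, sense flips to +
signed output speed = +15478.0172 rpm

+15478.0172 rpm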